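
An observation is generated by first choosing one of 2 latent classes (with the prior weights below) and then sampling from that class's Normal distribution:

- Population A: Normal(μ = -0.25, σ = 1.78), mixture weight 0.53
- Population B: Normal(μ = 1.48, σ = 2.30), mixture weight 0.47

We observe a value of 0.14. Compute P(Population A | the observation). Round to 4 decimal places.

P(component k | x) = π_k·f_k(x) / marginal(x), where marginal(x) = Σ_j π_j·f_j(x).
Component likelihoods at x = 0.14:
  p_A = 0.218809
  p_B = 0.146378
Multiply by the mixture weights:
  π_A·p_A = 0.53 × 0.218809 = 0.115969
  π_B·p_B = 0.47 × 0.146378 = 0.0687976
Evidence: 0.115969 + 0.0687976 = 0.184767
So the posterior for Population A is 0.115969 / 0.184767 ≈ 0.6277.

0.6277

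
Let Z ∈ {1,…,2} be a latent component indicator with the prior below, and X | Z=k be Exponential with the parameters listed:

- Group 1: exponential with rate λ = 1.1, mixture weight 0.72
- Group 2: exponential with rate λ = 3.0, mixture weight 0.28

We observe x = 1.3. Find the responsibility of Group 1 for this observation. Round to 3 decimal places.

Posterior ∝ prior × likelihood, so P(k | x) ∝ π_k f_k(x); normalise over all components.
Evaluate each component's likelihood at the observed value:
  p_1 = 1.1·e^(−1.1·1.3) = 1.1·e^(−1.4300) = 0.26324
  p_2 = 3.0·e^(−3.0·1.3) = 3.0·e^(−3.9000) = 0.0607257
Weight by the priors:
  π_1·p_1 = 0.72 × 0.26324 = 0.189533
  π_2·p_2 = 0.28 × 0.0607257 = 0.0170032
Sum: 0.189533 + 0.0170032 = 0.206536
Responsibility of Group 1: 0.189533 / 0.206536 ≈ 0.918

0.918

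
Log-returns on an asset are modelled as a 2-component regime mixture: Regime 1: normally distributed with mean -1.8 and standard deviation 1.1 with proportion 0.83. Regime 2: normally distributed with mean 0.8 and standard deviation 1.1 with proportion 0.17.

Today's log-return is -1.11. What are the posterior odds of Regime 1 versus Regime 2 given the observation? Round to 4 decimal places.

18.1083

Since P(k|x) ∝ w_k f_k(x), the posterior odds are w_i f_i(x) / (w_j f_j(x)).
Normal densities:
  L_1 = (1/(1.1·√(2π)))·exp(−(-1.11−-1.8)²/(2·1.1²)) = 0.362675·exp(-0.19674) = 0.297904
  L_2 = (1/(1.1·√(2π)))·exp(−(-1.11−0.8)²/(2·1.1²)) = 0.362675·exp(-1.50748) = 0.0803207
0.24726 / 0.0136545 ≈ 18.1083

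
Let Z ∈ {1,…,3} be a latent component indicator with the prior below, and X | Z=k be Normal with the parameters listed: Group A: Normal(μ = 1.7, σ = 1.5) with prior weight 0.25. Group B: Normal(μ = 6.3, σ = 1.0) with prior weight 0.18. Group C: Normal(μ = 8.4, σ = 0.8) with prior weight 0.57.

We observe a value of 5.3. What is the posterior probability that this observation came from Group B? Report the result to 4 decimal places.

0.9180

The responsibility of component k is P(Z=k) f_k(x) divided by Σ_j P(Z=j) f_j(x).
Normal densities:
  f_A = (1/(1.5·√(2π)))·exp(−(5.3−1.7)²/(2·1.5²)) = 0.265962·exp(-2.88000) = 0.0149297
  f_B = (1/(1.0·√(2π)))·exp(−(5.3−6.3)²/(2·1.0²)) = 0.398942·exp(-0.50000) = 0.241971
  f_C = (1/(0.8·√(2π)))·exp(−(5.3−8.4)²/(2·0.8²)) = 0.498678·exp(-7.50781) = 0.000273665
Unnormalised posteriors:
  P(Z=A)·f_A = 0.25 × 0.0149297 = 0.00373242
  P(Z=B)·f_B = 0.18 × 0.241971 = 0.0435547
  P(Z=C)·f_C = 0.57 × 0.000273665 = 0.000155989
Sum: 0.00373242 + 0.0435547 + 0.000155989 = 0.0474431
P(Group B | x) ≈ 0.9180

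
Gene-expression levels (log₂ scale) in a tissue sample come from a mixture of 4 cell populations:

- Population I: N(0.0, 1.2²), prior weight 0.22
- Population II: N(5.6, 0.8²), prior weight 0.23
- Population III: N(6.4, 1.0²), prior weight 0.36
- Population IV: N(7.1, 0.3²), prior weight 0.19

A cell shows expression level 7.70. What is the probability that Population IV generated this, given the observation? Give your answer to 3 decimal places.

0.344

Posterior ∝ prior × likelihood, so P(k | x) ∝ w_k f_k(x); normalise over all components.
Evaluate each component's likelihood at the observed value:
  f_I = (1/(1.2·√(2π)))·exp(−(7.70−0.0)²/(2·1.2²)) = 0.332452·exp(-20.58681) = 3.81059e-10
  f_II = (1/(0.8·√(2π)))·exp(−(7.70−5.6)²/(2·0.8²)) = 0.498678·exp(-3.44531) = 0.0159052
  f_III = (1/(1.0·√(2π)))·exp(−(7.70−6.4)²/(2·1.0²)) = 0.398942·exp(-0.84500) = 0.171369
  f_IV = (1/(0.3·√(2π)))·exp(−(7.70−7.1)²/(2·0.3²)) = 1.329808·exp(-2.00000) = 0.17997
Multiply by the mixture weights:
  w_I·f_I = 0.22 × 3.81059e-10 = 8.38331e-11
  w_II·f_II = 0.23 × 0.0159052 = 0.0036582
  w_III·f_III = 0.36 × 0.171369 = 0.0616927
  w_IV·f_IV = 0.19 × 0.17997 = 0.0341943
Evidence: 8.38331e-11 + 0.0036582 + 0.0616927 + 0.0341943 = 0.0995452
Responsibility of Population IV: 0.0341943 / 0.0995452 ≈ 0.344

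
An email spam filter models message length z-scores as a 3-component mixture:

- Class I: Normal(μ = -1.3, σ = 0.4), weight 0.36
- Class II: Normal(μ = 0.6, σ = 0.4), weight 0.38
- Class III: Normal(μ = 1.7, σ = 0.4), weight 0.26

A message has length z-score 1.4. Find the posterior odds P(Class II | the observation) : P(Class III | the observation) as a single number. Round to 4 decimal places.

Posterior odds = (P(Z=i) f_i(x)) / (P(Z=j) f_j(x)); the normalising sum cancels.
Component likelihoods at x = 1.4:
  p_I = (1/(0.4·√(2π)))·exp(−(1.4−-1.3)²/(2·0.4²)) = 0.997356·exp(-22.78125) = 1.27373e-10
  p_II = (1/(0.4·√(2π)))·exp(−(1.4−0.6)²/(2·0.4²)) = 0.997356·exp(-2.00000) = 0.134977
  p_III = (1/(0.4·√(2π)))·exp(−(1.4−1.7)²/(2·0.4²)) = 0.997356·exp(-0.28125) = 0.752844
Odds = (0.38/0.26) × (0.134977/0.752844) = 1.46154 × 0.17929 ≈ 0.2620

0.2620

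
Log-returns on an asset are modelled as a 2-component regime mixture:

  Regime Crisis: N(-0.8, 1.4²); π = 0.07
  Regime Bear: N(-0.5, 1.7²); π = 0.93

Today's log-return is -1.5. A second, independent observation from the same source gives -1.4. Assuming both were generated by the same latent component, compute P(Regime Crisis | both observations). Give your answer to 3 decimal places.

0.109

P(component k | x) = w_k·f_k(x) / marginal(x), where marginal(x) = Σ_j w_j·f_j(x).
Since both observations come from the same component, the likelihood for component k is f_k(x₁)·f_k(x₂).
  L_Crisis = [(1/(1.4·√(2π)))·exp(−(-1.5−-0.8)²/(2·1.4²)) = 0.284959·exp(-0.12500) = 0.251475] × [0.259955] = 0.0653722
  L_Bear = [(1/(1.7·√(2π)))·exp(−(-1.5−-0.5)²/(2·1.7²)) = 0.234672·exp(-0.17301) = 0.197389] × [0.203986] = 0.0402646
Multiply by the mixture weights:
  w_Crisis·L_Crisis = 0.07 × 0.0653722 = 0.00457605
  w_Bear·L_Bear = 0.93 × 0.0402646 = 0.0374461
Marginal: 0.00457605 + 0.0374461 = 0.0420221
P(Regime Crisis | data) ≈ 0.109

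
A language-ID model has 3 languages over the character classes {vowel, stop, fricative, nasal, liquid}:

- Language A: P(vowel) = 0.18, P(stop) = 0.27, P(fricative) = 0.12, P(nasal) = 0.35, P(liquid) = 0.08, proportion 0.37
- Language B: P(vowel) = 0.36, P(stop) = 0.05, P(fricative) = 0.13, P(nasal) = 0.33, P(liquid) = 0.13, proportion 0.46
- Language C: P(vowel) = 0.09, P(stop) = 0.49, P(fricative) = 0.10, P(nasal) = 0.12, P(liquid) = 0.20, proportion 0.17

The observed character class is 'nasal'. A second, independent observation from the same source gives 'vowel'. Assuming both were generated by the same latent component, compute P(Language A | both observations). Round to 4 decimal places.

Apply Bayes' rule: the posterior for each component is proportional to its prior times its likelihood at x.
Since both observations come from the same component, the likelihood for component k is f_k(x₁)·f_k(x₂).
  L_A = [0.35] × [0.18] = 0.063
  L_B = [0.33] × [0.36] = 0.1188
  L_C = [0.12] × [0.09] = 0.0108
Weight by the priors:
  P(Z=A)·L_A = 0.37 × 0.063 = 0.02331
  P(Z=B)·L_B = 0.46 × 0.1188 = 0.054648
  P(Z=C)·L_C = 0.17 × 0.0108 = 0.001836
Marginal: 0.02331 + 0.054648 + 0.001836 = 0.079794
P(Language A | x₁, x₂) = 0.02331 / 0.079794 ≈ 0.2921

0.2921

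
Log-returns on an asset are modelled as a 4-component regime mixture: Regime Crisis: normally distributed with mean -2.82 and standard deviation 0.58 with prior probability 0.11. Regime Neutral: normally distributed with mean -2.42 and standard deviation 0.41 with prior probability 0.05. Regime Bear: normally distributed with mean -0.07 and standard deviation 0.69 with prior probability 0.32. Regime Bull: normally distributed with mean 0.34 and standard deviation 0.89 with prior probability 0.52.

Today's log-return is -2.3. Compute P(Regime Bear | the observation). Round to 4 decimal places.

The responsibility of component k is P(Z=k) f_k(x) divided by Σ_j P(Z=j) f_j(x).
Evaluate each component's likelihood at the observed value:
  f_Crisis = 0.460191
  f_Neutral = 0.932233
  f_Bear = 0.00311847
  f_Bull = 0.00550637
Unnormalised posteriors:
  P(Z=Crisis)·f_Crisis = 0.11 × 0.460191 = 0.050621
  P(Z=Neutral)·f_Neutral = 0.05 × 0.932233 = 0.0466117
  P(Z=Bear)·f_Bear = 0.32 × 0.00311847 = 0.000997911
  P(Z=Bull)·f_Bull = 0.52 × 0.00550637 = 0.00286331
Evidence: 0.050621 + 0.0466117 + 0.000997911 + 0.00286331 = 0.101094
P(Regime Bear | -2.3) ≈ 0.0099

0.0099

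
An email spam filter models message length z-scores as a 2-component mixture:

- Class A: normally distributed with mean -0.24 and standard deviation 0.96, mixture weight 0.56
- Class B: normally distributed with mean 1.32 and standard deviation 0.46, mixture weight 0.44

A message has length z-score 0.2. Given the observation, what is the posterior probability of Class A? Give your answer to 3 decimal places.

Posterior ∝ prior × likelihood, so P(k | x) ∝ w_k f_k(x); normalise over all components.
Normal densities:
  p_A = 0.37413
  p_B = 0.0447576
Prior × likelihood for each component:
  w_A·p_A = 0.56 × 0.37413 = 0.209513
  w_B·p_B = 0.44 × 0.0447576 = 0.0196934
Normaliser: 0.209513 + 0.0196934 = 0.229206
Responsibility of Class A: 0.209513 / 0.229206 ≈ 0.914

0.914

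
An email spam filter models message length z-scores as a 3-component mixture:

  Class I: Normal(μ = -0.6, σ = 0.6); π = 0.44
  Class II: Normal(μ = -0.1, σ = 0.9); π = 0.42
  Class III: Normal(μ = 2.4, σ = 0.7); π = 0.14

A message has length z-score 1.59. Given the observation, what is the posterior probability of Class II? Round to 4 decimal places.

0.4365

The responsibility of component k is P(Z=k) f_k(x) divided by Σ_j P(Z=j) f_j(x).
Component likelihoods at x = 1.59:
  L_I = 0.000850775
  L_II = 0.0760319
  L_III = 0.291781
Unnormalised posteriors:
  P(Z=I)·L_I = 0.44 × 0.000850775 = 0.000374341
  P(Z=II)·L_II = 0.42 × 0.0760319 = 0.0319334
  P(Z=III)·L_III = 0.14 × 0.291781 = 0.0408493
Denominator: 0.000374341 + 0.0319334 + 0.0408493 = 0.073157
So the posterior for Class II is 0.0319334 / 0.073157 ≈ 0.4365.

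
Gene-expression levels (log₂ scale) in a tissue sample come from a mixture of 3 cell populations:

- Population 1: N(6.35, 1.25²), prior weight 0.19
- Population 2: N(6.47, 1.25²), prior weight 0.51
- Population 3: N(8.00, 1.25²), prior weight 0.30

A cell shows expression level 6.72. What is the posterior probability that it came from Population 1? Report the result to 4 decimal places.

0.2116

By Bayes' theorem, P(k | x) = w_k f_k(x) / Σ_j w_j f_j(x).
Evaluate each component's likelihood at the observed value:
  L_1 = (1/(1.25·√(2π)))·exp(−(6.72−6.35)²/(2·1.25²)) = 0.319154·exp(-0.04381) = 0.305474
  L_2 = (1/(1.25·√(2π)))·exp(−(6.72−6.47)²/(2·1.25²)) = 0.319154·exp(-0.02000) = 0.312834
  L_3 = (1/(1.25·√(2π)))·exp(−(6.72−8.00)²/(2·1.25²)) = 0.319154·exp(-0.52429) = 0.188932
Unnormalised posteriors:
  w_1·L_1 = 0.19 × 0.305474 = 0.0580401
  w_2·L_2 = 0.51 × 0.312834 = 0.159545
  w_3·L_3 = 0.30 × 0.188932 = 0.0566795
Marginal: 0.0580401 + 0.159545 + 0.0566795 = 0.274265
So the posterior for Population 1 is 0.0580401 / 0.274265 ≈ 0.2116.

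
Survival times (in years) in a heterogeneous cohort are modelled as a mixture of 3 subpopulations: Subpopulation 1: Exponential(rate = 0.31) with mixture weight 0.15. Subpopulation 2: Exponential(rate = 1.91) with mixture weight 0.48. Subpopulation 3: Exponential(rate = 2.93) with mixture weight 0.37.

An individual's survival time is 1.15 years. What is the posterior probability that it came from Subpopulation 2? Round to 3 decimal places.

By Bayes' theorem, P(k | x) = P(Z=k) f_k(x) / Σ_j P(Z=j) f_j(x).
Evaluate each component's likelihood at the observed value:
  L_1 = 0.31·e^(−0.31·1.15) = 0.31·e^(−0.3565) = 0.217038
  L_2 = 1.91·e^(−1.91·1.15) = 1.91·e^(−2.1965) = 0.212376
  L_3 = 2.93·e^(−2.93·1.15) = 2.93·e^(−3.3695) = 0.100812
Multiply by the mixture weights:
  P(Z=1)·L_1 = 0.15 × 0.217038 = 0.0325557
  P(Z=2)·L_2 = 0.48 × 0.212376 = 0.101941
  P(Z=3)·L_3 = 0.37 × 0.100812 = 0.0373005
Sum: 0.0325557 + 0.101941 + 0.0373005 = 0.171797
So the posterior for Subpopulation 2 is 0.101941 / 0.171797 ≈ 0.593.

0.593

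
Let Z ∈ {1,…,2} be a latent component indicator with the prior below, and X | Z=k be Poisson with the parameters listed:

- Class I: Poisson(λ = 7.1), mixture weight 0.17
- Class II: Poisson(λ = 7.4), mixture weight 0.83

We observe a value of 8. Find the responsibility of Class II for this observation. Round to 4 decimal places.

0.8343

P(component k | x) = π_k·f_k(x) / marginal(x), where marginal(x) = Σ_j π_j·f_j(x).
Evaluate each component's likelihood at the observed value:
  p_I = e^(−7.1)·7.1^8/8! = 0.132146
  p_II = e^(−7.4)·7.4^8/8! = 0.136318
Weight by the priors:
  π_I·p_I = 0.17 × 0.132146 = 0.0224649
  π_II·p_II = 0.83 × 0.136318 = 0.113144
Marginal: 0.0224649 + 0.113144 = 0.135609
Responsibility of Class II: 0.113144 / 0.135609 ≈ 0.8343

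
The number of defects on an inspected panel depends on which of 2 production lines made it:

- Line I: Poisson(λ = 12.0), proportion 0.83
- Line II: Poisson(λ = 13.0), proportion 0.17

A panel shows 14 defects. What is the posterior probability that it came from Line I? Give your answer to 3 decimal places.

The responsibility of component k is π_k f_k(x) divided by Σ_j π_j f_j(x).
Poisson probabilities:
  f_I = e^(−12.0)·12.0^14/14! = 0.0904889
  f_II = e^(−13.0)·13.0^14/14! = 0.102087
Multiply by the mixture weights:
  π_I·f_I = 0.83 × 0.0904889 = 0.0751058
  π_II·f_II = 0.17 × 0.102087 = 0.0173548
Sum: 0.0751058 + 0.0173548 = 0.0924606
Responsibility of Line I: 0.0751058 / 0.0924606 ≈ 0.812

0.812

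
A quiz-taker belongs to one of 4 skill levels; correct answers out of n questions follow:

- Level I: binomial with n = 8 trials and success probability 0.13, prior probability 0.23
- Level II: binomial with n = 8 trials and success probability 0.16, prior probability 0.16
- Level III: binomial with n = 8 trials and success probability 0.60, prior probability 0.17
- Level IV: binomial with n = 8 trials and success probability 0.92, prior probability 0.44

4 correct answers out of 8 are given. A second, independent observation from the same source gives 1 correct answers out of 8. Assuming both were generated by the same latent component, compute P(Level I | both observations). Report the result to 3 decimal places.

0.379

P(component k | x) = π_k·f_k(x) / marginal(x), where marginal(x) = Σ_j π_j·f_j(x).
Since both observations come from the same component, the likelihood for component k is f_k(x₁)·f_k(x₂).
  p_I = [0.0114538] × [0.392345] = 0.00449383
  p_II = [0.0228399] × [0.377716] = 0.00862701
  p_III = [0.232243] × [0.00786432] = 0.00182643
  p_IV = [0.00205404] × [1.5435e-07] = 3.17042e-10
Prior × likelihood for each component:
  π_I·p_I = 0.23 × 0.00449383 = 0.00103358
  π_II·p_II = 0.16 × 0.00862701 = 0.00138032
  π_III·p_III = 0.17 × 0.00182643 = 0.000310494
  π_IV·p_IV = 0.44 × 3.17042e-10 = 1.39499e-10
Denominator: 0.00103358 + 0.00138032 + 0.000310494 + 1.39499e-10 = 0.0027244
Responsibility of Level I: 0.00103358 / 0.0027244 ≈ 0.379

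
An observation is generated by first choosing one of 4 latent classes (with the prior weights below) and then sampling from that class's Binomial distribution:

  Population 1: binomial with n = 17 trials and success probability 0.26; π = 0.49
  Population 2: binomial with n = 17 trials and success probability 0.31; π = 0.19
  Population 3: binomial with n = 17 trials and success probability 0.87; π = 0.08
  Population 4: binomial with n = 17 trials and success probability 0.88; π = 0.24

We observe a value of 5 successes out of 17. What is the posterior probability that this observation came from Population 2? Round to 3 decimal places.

Apply Bayes' rule: the posterior for each component is proportional to its prior times its likelihood at x.
Evaluate each component's likelihood at the observed value:
  f_1 = C(17,5)·0.26^5·0.74^12 = 6188·0.00118814·0.0269638 = 0.198243
  f_2 = C(17,5)·0.31^5·0.69^12 = 6188·0.00286292·0.0116463 = 0.206323
  f_3 = C(17,5)·0.87^5·0.13^12 = 6188·0.498421·2.32981e-11 = 7.18566e-08
  f_4 = C(17,5)·0.88^5·0.12^12 = 6188·0.527732·8.9161e-12 = 2.91165e-08
Weight by the priors:
  w_1·f_1 = 0.49 × 0.198243 = 0.097139
  w_2·f_2 = 0.19 × 0.206323 = 0.0392014
  w_3·f_3 = 0.08 × 7.18566e-08 = 5.74853e-09
  w_4·f_4 = 0.24 × 2.91165e-08 = 6.98795e-09
Normaliser: 0.097139 + 0.0392014 + 5.74853e-09 + 6.98795e-09 = 0.13634
So the posterior for Population 2 is 0.0392014 / 0.13634 ≈ 0.288.

0.288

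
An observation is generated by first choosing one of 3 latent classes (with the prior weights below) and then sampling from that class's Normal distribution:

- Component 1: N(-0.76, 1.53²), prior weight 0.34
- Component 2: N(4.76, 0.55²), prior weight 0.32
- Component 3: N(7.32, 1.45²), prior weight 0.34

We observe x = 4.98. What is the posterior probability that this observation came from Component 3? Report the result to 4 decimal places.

0.1061

The responsibility of component k is π_k f_k(x) divided by Σ_j π_j f_j(x).
Normal densities:
  f_1 = (1/(1.53·√(2π)))·exp(−(4.98−-0.76)²/(2·1.53²)) = 0.260747·exp(-7.03738) = 0.000229047
  f_2 = (1/(0.55·√(2π)))·exp(−(4.98−4.76)²/(2·0.55²)) = 0.725350·exp(-0.08000) = 0.669582
  f_3 = (1/(1.45·√(2π)))·exp(−(4.98−7.32)²/(2·1.45²)) = 0.275133·exp(-1.30216) = 0.0748203
Prior × likelihood for each component:
  π_1·f_1 = 0.34 × 0.000229047 = 7.78758e-05
  π_2·f_2 = 0.32 × 0.669582 = 0.214266
  π_3·f_3 = 0.34 × 0.0748203 = 0.0254389
Denominator: 7.78758e-05 + 0.214266 + 0.0254389 = 0.239783
P(Component 3 | x) ≈ 0.1061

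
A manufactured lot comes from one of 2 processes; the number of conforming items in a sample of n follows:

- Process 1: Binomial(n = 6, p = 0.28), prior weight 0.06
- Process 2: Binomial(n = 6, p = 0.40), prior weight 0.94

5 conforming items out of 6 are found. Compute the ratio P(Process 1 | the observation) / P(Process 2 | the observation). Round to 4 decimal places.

0.0129

Since P(k|x) ∝ P(Z=k) f_k(x), the posterior odds are P(Z=i) f_i(x) / (P(Z=j) f_j(x)).
Evaluate each component's likelihood at the observed value:
  L_1 = 0.00743488
  L_2 = 0.036864
Odds = (0.06/0.94) × (0.00743488/0.036864) = 0.0638298 × 0.201684 ≈ 0.0129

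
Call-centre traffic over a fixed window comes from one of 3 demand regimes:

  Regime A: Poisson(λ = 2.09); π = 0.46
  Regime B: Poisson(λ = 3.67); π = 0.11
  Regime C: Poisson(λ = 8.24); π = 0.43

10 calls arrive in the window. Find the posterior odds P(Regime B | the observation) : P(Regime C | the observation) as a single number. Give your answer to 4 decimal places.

Since P(k|x) ∝ π_k f_k(x), the posterior odds are π_i f_i(x) / (π_j f_j(x)).
Poisson probabilities:
  f_A = e^(−2.09)·2.09^10/10! = 5.42031e-05
  f_B = e^(−3.67)·3.67^10/10! = 0.00311198
  f_C = e^(−8.24)·8.24^10/10! = 0.104936
Posterior odds = (π_B·f_B) / (π_C·f_C) = (0.11·0.00311198) / (0.43·0.104936) = 0.000342318 / 0.0451223 ≈ 0.0076

0.0076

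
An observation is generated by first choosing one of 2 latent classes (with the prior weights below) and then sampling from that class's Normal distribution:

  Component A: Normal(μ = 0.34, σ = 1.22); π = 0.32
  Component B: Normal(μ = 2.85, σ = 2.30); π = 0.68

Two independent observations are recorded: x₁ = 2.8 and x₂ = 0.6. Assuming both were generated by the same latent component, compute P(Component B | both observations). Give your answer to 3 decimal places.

0.743

Apply Bayes' rule: the posterior for each component is proportional to its prior times its likelihood at x.
Since both observations come from the same component, the likelihood for component k is f_k(x₁)·f_k(x₂).
  f_A = [(1/(1.22·√(2π)))·exp(−(2.8−0.34)²/(2·1.22²)) = 0.327002·exp(-2.03292) = 0.0428217] × [0.31966] = 0.0136884
  f_B = [(1/(2.30·√(2π)))·exp(−(2.8−2.85)²/(2·2.30²)) = 0.173453·exp(-0.00024) = 0.173412] × [0.107491] = 0.0186403
Unnormalised posteriors:
  π_A·f_A = 0.32 × 0.0136884 = 0.00438028
  π_B·f_B = 0.68 × 0.0186403 = 0.0126754
Denominator: 0.00438028 + 0.0126754 = 0.0170557
So the posterior for Component B is 0.0126754 / 0.0170557 ≈ 0.743.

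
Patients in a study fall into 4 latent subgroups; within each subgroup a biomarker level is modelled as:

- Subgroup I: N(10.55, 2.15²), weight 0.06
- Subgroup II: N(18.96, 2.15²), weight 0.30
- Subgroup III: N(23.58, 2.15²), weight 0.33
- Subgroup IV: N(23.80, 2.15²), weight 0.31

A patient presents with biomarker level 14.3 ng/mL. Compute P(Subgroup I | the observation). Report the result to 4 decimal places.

P(component k | x) = π_k·f_k(x) / marginal(x), where marginal(x) = Σ_j π_j·f_j(x).
Normal densities:
  L_I = 0.0405387
  L_II = 0.0177156
  L_III = 1.67094e-05
  L_IV = 1.06875e-05
Prior × likelihood for each component:
  π_I·L_I = 0.06 × 0.0405387 = 0.00243232
  π_II·L_II = 0.30 × 0.0177156 = 0.00531469
  π_III·L_III = 0.33 × 1.67094e-05 = 5.5141e-06
  π_IV·L_IV = 0.31 × 1.06875e-05 = 3.31311e-06
Normaliser: 0.00243232 + 0.00531469 + 5.5141e-06 + 3.31311e-06 = 0.00775583
So the posterior for Subgroup I is 0.00243232 / 0.00775583 ≈ 0.3136.

0.3136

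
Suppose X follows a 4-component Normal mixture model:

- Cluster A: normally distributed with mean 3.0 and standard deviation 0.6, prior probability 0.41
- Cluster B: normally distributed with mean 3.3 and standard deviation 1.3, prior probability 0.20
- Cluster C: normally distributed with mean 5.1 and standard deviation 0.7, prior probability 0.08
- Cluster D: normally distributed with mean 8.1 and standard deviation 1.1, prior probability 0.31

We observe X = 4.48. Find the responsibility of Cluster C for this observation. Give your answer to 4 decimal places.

Posterior ∝ prior × likelihood, so P(k | x) ∝ π_k f_k(x); normalise over all components.
Normal densities:
  f_A = 0.031735
  f_B = 0.203263
  f_C = 0.385001
  f_D = 0.0016136
Multiply by the mixture weights:
  π_A·f_A = 0.41 × 0.031735 = 0.0130113
  π_B·f_B = 0.20 × 0.203263 = 0.0406526
  π_C·f_C = 0.08 × 0.385001 = 0.0308001
  π_D·f_D = 0.31 × 0.0016136 = 0.000500215
Sum: 0.0130113 + 0.0406526 + 0.0308001 + 0.000500215 = 0.0849642
P(Cluster C | 4.48) ≈ 0.3625

0.3625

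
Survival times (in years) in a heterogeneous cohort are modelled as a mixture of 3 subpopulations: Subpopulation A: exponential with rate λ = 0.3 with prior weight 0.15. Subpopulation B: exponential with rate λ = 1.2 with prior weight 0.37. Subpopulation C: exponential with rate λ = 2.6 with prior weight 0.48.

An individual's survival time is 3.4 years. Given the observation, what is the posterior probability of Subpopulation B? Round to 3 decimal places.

Posterior ∝ prior × likelihood, so P(k | x) ∝ π_k f_k(x); normalise over all components.
Evaluate each component's likelihood at the observed value:
  f_A = 0.108178
  f_B = 0.020289
  f_C = 0.000376539
Prior × likelihood for each component:
  π_A·f_A = 0.15 × 0.108178 = 0.0162268
  π_B·f_B = 0.37 × 0.020289 = 0.00750691
  π_C·f_C = 0.48 × 0.000376539 = 0.000180739
Normaliser: 0.0162268 + 0.00750691 + 0.000180739 = 0.0239144
P(Subpopulation B | x) = 0.00750691 / 0.0239144 ≈ 0.314

0.314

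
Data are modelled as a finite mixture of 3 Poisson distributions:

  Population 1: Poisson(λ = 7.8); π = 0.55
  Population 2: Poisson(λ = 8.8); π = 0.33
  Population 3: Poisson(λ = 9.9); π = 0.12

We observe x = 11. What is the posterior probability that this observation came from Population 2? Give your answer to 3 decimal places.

The responsibility of component k is P(Z=k) f_k(x) divided by Σ_j P(Z=j) f_j(x).
Poisson probabilities:
  L_1 = e^(−7.8)·7.8^11/11! = 0.0667403
  L_2 = e^(−8.8)·8.8^11/11! = 0.092547
  L_3 = e^(−9.9)·9.9^11/11! = 0.112542
Prior × likelihood for each component:
  P(Z=1)·L_1 = 0.55 × 0.0667403 = 0.0367071
  P(Z=2)·L_2 = 0.33 × 0.092547 = 0.0305405
  P(Z=3)·L_3 = 0.12 × 0.112542 = 0.0135051
Marginal: 0.0367071 + 0.0305405 + 0.0135051 = 0.0807527
So the posterior for Population 2 is 0.0305405 / 0.0807527 ≈ 0.378.

0.378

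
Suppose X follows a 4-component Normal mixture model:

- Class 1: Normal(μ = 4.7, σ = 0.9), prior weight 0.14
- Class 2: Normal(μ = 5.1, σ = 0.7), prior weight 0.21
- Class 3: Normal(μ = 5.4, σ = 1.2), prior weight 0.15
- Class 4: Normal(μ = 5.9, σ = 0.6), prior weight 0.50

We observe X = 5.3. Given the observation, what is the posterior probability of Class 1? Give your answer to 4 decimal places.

0.1195

The responsibility of component k is π_k f_k(x) divided by Σ_j π_j f_j(x).
Evaluate each component's likelihood at the observed value:
  p_1 = 0.354942
  p_2 = 0.547124
  p_3 = 0.3313
  p_4 = 0.403285
Prior × likelihood for each component:
  π_1·p_1 = 0.14 × 0.354942 = 0.0496919
  π_2·p_2 = 0.21 × 0.547124 = 0.114896
  π_3·p_3 = 0.15 × 0.3313 = 0.0496949
  π_4·p_4 = 0.50 × 0.403285 = 0.201642
Denominator: 0.0496919 + 0.114896 + 0.0496949 + 0.201642 = 0.415925
Responsibility of Class 1: 0.0496919 / 0.415925 ≈ 0.1195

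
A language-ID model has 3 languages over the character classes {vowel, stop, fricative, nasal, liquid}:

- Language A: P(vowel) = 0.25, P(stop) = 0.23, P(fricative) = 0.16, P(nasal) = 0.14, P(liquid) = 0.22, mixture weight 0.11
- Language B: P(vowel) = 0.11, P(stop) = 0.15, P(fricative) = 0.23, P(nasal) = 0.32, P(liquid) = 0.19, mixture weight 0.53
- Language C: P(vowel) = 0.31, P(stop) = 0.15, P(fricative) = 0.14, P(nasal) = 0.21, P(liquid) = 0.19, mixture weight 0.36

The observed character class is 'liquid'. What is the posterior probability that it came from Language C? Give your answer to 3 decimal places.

0.354

The responsibility of component k is π_k f_k(x) divided by Σ_j π_j f_j(x).
Evaluate each component's likelihood at the observed value:
  p_A = 0.22
  p_B = 0.19
  p_C = 0.19
Unnormalised posteriors:
  π_A·p_A = 0.11 × 0.22 = 0.0242
  π_B·p_B = 0.53 × 0.19 = 0.1007
  π_C·p_C = 0.36 × 0.19 = 0.0684
Evidence: 0.0242 + 0.1007 + 0.0684 = 0.1933
Responsibility of Language C: 0.0684 / 0.1933 ≈ 0.354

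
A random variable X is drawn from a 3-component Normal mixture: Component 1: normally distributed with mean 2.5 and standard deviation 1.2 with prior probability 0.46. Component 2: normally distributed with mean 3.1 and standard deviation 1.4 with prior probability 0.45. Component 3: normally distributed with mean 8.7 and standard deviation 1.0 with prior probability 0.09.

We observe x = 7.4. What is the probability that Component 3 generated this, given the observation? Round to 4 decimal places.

Apply Bayes' rule: the posterior for each component is proportional to its prior times its likelihood at x.
Component likelihoods at x = 7.4:
  L_1 = (1/(1.2·√(2π)))·exp(−(7.4−2.5)²/(2·1.2²)) = 0.332452·exp(-8.33681) = 7.96343e-05
  L_2 = (1/(1.4·√(2π)))·exp(−(7.4−3.1)²/(2·1.4²)) = 0.284959·exp(-4.71684) = 0.00254851
  L_3 = (1/(1.0·√(2π)))·exp(−(7.4−8.7)²/(2·1.0²)) = 0.398942·exp(-0.84500) = 0.171369
Multiply by the mixture weights:
  π_1·L_1 = 0.46 × 7.96343e-05 = 3.66318e-05
  π_2·L_2 = 0.45 × 0.00254851 = 0.00114683
  π_3·L_3 = 0.09 × 0.171369 = 0.0154232
Evidence: 3.66318e-05 + 0.00114683 + 0.0154232 = 0.0166066
P(Component 3 | data) ≈ 0.9287

0.9287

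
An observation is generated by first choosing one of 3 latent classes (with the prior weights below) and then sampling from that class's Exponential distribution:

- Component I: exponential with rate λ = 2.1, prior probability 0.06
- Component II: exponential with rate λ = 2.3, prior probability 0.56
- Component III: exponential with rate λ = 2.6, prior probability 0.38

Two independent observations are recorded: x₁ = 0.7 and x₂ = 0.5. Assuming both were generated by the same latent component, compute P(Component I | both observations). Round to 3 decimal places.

By Bayes' theorem, P(k | x) = P(Z=k) f_k(x) / Σ_j P(Z=j) f_j(x).
Since both observations come from the same component, the likelihood for component k is f_k(x₁)·f_k(x₂).
  L_I = [2.1·e^(−2.1·0.7) = 2.1·e^(−1.4700) = 0.482844] × [0.734869] = 0.354827
  L_II = [2.3·e^(−2.3·0.7) = 2.3·e^(−1.6100) = 0.459742] × [0.728265] = 0.334813
  L_III = [2.6·e^(−2.6·0.7) = 2.6·e^(−1.8200) = 0.421267] × [0.708583] = 0.298502
Unnormalised posteriors:
  P(Z=I)·L_I = 0.06 × 0.354827 = 0.0212896
  P(Z=II)·L_II = 0.56 × 0.334813 = 0.187496
  P(Z=III)·L_III = 0.38 × 0.298502 = 0.113431
Sum: 0.0212896 + 0.187496 + 0.113431 = 0.322216
P(Component I | x) = 0.0212896 / 0.322216 ≈ 0.066

0.066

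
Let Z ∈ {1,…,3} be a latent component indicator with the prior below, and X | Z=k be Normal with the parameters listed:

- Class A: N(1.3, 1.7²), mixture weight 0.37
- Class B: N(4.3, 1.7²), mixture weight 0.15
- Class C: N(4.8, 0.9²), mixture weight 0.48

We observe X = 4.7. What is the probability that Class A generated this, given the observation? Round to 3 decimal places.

0.046

P(component k | x) = P(Z=k)·f_k(x) / marginal(x), where marginal(x) = Σ_j P(Z=j)·f_j(x).
Normal densities:
  p_A = (1/(1.7·√(2π)))·exp(−(4.7−1.3)²/(2·1.7²)) = 0.234672·exp(-2.00000) = 0.0317594
  p_B = (1/(1.7·√(2π)))·exp(−(4.7−4.3)²/(2·1.7²)) = 0.234672·exp(-0.02768) = 0.228265
  p_C = (1/(0.9·√(2π)))·exp(−(4.7−4.8)²/(2·0.9²)) = 0.443269·exp(-0.00617) = 0.440541
Unnormalised posteriors:
  P(Z=A)·p_A = 0.37 × 0.0317594 = 0.011751
  P(Z=B)·p_B = 0.15 × 0.228265 = 0.0342397
  P(Z=C)·p_C = 0.48 × 0.440541 = 0.21146
Marginal: 0.011751 + 0.0342397 + 0.21146 = 0.257451
So the posterior for Class A is 0.011751 / 0.257451 ≈ 0.046.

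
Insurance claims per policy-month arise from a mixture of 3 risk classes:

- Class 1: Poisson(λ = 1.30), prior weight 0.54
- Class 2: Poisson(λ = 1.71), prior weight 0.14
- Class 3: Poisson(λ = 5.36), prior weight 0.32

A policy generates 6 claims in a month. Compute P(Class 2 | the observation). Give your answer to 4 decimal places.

0.0171

The responsibility of component k is P(Z=k) f_k(x) divided by Σ_j P(Z=j) f_j(x).
Poisson probabilities:
  L_1 = e^(−1.30)·1.30^6/6! = 0.00182703
  L_2 = e^(−1.71)·1.71^6/6! = 0.00628059
  L_3 = e^(−5.36)·5.36^6/6! = 0.154824
Unnormalised posteriors:
  P(Z=1)·L_1 = 0.54 × 0.00182703 = 0.000986594
  P(Z=2)·L_2 = 0.14 × 0.00628059 = 0.000879283
  P(Z=3)·L_3 = 0.32 × 0.154824 = 0.0495436
Denominator: 0.000986594 + 0.000879283 + 0.0495436 = 0.0514095
Responsibility of Class 2: 0.000879283 / 0.0514095 ≈ 0.0171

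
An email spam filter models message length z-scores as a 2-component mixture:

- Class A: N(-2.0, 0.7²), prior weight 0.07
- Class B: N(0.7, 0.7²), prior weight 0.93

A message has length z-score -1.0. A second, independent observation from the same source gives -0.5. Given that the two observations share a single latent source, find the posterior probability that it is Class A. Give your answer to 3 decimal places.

0.185

Posterior ∝ prior × likelihood, so P(k | x) ∝ w_k f_k(x); normalise over all components.
Since both observations come from the same component, the likelihood for component k is f_k(x₁)·f_k(x₂).
  L_A = [0.205426] × [0.057373] = 0.0117859
  L_B = [0.0298598] × [0.131119] = 0.00391518
Prior × likelihood for each component:
  w_A·L_A = 0.07 × 0.0117859 = 0.000825011
  w_B·L_B = 0.93 × 0.00391518 = 0.00364112
Marginal: 0.000825011 + 0.00364112 = 0.00446613
P(Class A | x) ≈ 0.185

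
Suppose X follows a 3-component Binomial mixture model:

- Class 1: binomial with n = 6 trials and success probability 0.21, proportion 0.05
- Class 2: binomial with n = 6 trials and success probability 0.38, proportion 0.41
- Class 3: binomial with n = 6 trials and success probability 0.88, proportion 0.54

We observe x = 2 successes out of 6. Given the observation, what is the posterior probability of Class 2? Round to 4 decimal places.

The responsibility of component k is P(Z=k) f_k(x) divided by Σ_j P(Z=j) f_j(x).
Binomial probabilities:
  L_1 = 0.257655
  L_2 = 0.320055
  L_3 = 0.00240869
Multiply by the mixture weights:
  P(Z=1)·L_1 = 0.05 × 0.257655 = 0.0128827
  P(Z=2)·L_2 = 0.41 × 0.320055 = 0.131223
  P(Z=3)·L_3 = 0.54 × 0.00240869 = 0.00130069
Sum: 0.0128827 + 0.131223 + 0.00130069 = 0.145406
Responsibility of Class 2: 0.131223 / 0.145406 ≈ 0.9025

0.9025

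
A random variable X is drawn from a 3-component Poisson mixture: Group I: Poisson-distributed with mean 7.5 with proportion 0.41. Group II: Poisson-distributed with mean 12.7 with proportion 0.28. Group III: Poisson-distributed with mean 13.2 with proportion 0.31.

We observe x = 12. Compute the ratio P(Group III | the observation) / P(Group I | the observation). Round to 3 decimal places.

2.235

Only the two components matter; the odds are (π_i f_i(x)) / (π_j f_j(x)).
Evaluate each component's likelihood at the observed value:
  p_I = 0.0365754
  p_II = 0.112142
  p_III = 0.108109
Posterior odds = (π_III·p_III) / (π_I·p_I) = (0.31·0.108109) / (0.41·0.0365754) = 0.0335139 / 0.0149959 ≈ 2.235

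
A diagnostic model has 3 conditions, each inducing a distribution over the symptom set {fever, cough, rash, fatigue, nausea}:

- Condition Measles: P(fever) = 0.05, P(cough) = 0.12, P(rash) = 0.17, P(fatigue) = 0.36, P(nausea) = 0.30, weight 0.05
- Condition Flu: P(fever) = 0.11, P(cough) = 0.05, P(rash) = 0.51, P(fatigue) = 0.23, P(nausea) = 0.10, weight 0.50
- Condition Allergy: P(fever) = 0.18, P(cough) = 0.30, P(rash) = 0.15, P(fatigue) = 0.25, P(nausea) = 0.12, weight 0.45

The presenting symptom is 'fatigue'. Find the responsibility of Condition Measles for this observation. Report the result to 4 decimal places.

P(component k | x) = π_k·f_k(x) / marginal(x), where marginal(x) = Σ_j π_j·f_j(x).
Component likelihoods at x = 'fatigue':
  p_Measles = 0.36
  p_Flu = 0.23
  p_Allergy = 0.25
Prior × likelihood for each component:
  π_Measles·p_Measles = 0.05 × 0.36 = 0.018
  π_Flu·p_Flu = 0.50 × 0.23 = 0.115
  π_Allergy·p_Allergy = 0.45 × 0.25 = 0.1125
Normaliser: 0.018 + 0.115 + 0.1125 = 0.2455
P(Condition Measles | x) = 0.018 / 0.2455 ≈ 0.0733

0.0733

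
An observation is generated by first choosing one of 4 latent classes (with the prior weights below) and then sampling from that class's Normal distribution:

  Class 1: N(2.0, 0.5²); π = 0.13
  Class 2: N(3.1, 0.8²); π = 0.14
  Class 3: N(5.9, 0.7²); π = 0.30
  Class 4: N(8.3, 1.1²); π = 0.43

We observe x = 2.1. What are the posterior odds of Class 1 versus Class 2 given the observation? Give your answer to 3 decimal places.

3.181

Posterior odds = (w_i f_i(x)) / (w_j f_j(x)); the normalising sum cancels.
Component likelihoods at x = 2.1:
  p_1 = (1/(0.5·√(2π)))·exp(−(2.1−2.0)²/(2·0.5²)) = 0.797885·exp(-0.02000) = 0.782085
  p_2 = (1/(0.8·√(2π)))·exp(−(2.1−3.1)²/(2·0.8²)) = 0.498678·exp(-0.78125) = 0.228311
  p_3 = (1/(0.7·√(2π)))·exp(−(2.1−5.9)²/(2·0.7²)) = 0.569918·exp(-14.73469) = 2.27309e-07
  p_4 = (1/(1.1·√(2π)))·exp(−(2.1−8.3)²/(2·1.1²)) = 0.362675·exp(-15.88430) = 4.582e-08
0.101671 / 0.0319636 ≈ 3.181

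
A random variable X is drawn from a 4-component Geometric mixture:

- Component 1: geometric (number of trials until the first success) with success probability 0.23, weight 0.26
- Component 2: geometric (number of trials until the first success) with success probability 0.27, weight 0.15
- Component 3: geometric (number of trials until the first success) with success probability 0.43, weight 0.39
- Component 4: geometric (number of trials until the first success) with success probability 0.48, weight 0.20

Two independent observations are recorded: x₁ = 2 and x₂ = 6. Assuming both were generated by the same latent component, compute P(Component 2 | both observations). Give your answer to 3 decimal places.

0.209

By Bayes' theorem, P(k | x) = π_k f_k(x) / Σ_j π_j f_j(x).
Since both observations come from the same component, the likelihood for component k is f_k(x₁)·f_k(x₂).
  L_1 = [0.1771] × [0.062256] = 0.0110255
  L_2 = [0.1971] × [0.0559729] = 0.0110323
  L_3 = [0.2451] × [0.0258728] = 0.00634141
  L_4 = [0.2496] × [0.0182498] = 0.00455515
Unnormalised posteriors:
  π_1·L_1 = 0.26 × 0.0110255 = 0.00286664
  π_2·L_2 = 0.15 × 0.0110323 = 0.00165484
  π_3·L_3 = 0.39 × 0.00634141 = 0.00247315
  π_4·L_4 = 0.20 × 0.00455515 = 0.00091103
Denominator: 0.00286664 + 0.00165484 + 0.00247315 + 0.00091103 = 0.00790566
P(Component 2 | x₁,x₂) = 0.00165484 / 0.00790566 ≈ 0.209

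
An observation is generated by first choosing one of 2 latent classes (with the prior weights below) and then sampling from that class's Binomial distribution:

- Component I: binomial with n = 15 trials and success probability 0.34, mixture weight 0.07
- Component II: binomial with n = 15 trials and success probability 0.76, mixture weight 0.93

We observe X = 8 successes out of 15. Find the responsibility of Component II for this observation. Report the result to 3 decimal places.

P(component k | x) = P(Z=k)·f_k(x) / marginal(x), where marginal(x) = Σ_j P(Z=j)·f_j(x).
Binomial probabilities:
  p_I = 0.0626884
  p_II = 0.03285
Multiply by the mixture weights:
  P(Z=I)·p_I = 0.07 × 0.0626884 = 0.00438819
  P(Z=II)·p_II = 0.93 × 0.03285 = 0.0305505
Sum: 0.00438819 + 0.0305505 = 0.0349387
Responsibility of Component II: 0.0305505 / 0.0349387 ≈ 0.874

0.874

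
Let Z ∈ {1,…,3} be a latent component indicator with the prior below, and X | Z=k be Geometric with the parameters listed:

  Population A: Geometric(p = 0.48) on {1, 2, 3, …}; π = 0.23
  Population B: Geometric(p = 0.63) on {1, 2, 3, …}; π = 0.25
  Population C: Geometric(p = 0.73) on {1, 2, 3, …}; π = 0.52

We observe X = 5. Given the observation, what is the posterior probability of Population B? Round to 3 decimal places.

0.226

By Bayes' theorem, P(k | x) = π_k f_k(x) / Σ_j π_j f_j(x).
Geometric probabilities:
  p_A = 0.48·(1−0.48)^4 = 0.48·0.0731162 = 0.0350958
  p_B = 0.63·(1−0.63)^4 = 0.63·0.0187416 = 0.0118072
  p_C = 0.73·(1−0.73)^4 = 0.73·0.00531441 = 0.00387952
Multiply by the mixture weights:
  π_A·p_A = 0.23 × 0.0350958 = 0.00807202
  π_B·p_B = 0.25 × 0.0118072 = 0.0029518
  π_C·p_C = 0.52 × 0.00387952 = 0.00201735
Evidence: 0.00807202 + 0.0029518 + 0.00201735 = 0.0130412
P(Population B | data) = 0.0029518 / 0.0130412 ≈ 0.226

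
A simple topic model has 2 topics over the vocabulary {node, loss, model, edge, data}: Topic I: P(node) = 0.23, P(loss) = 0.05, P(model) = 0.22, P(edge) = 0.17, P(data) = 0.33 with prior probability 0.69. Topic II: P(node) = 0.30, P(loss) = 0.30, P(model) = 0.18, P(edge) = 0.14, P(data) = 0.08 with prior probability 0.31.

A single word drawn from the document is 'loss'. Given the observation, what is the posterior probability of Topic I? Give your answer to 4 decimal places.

P(component k | x) = π_k·f_k(x) / marginal(x), where marginal(x) = Σ_j π_j·f_j(x).
Component likelihoods at x = 'loss':
  p_I = P(loss | comp) = 0.05
  p_II = P(loss | comp) = 0.30
Weight by the priors:
  π_I·p_I = 0.69 × 0.05 = 0.0345
  π_II·p_II = 0.31 × 0.3 = 0.093
Marginal: 0.0345 + 0.093 = 0.1275
Responsibility of Topic I: 0.0345 / 0.1275 ≈ 0.2706

0.2706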